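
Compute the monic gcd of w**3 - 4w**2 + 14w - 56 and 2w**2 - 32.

w - 4

Euclidean algorithm in ℚ[w]:
  w**3 - 4w**2 + 14w - 56 = ((1/2)w - 2)(2w**2 - 32) + (30w - 120)
  2w**2 - 32 = ((1/15)w + 4/15)(30w - 120) + (0)
Last nonzero remainder: 30w - 120. Dividing through by 30 gives the monic gcd w - 4.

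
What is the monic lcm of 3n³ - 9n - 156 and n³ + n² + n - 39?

n⁴ - 3n³ - 3n² - 43n + 156

By polynomial division,
  3n³ - 9n - 156 = (3)(n³ + n² + n - 39) + (-3n² - 12n - 39)
  n³ + n² + n - 39 = (-(1/3)n + 1)(-3n² - 12n - 39) + (0)
Last nonzero remainder: -3n² - 12n - 39. Dividing through by -3 gives the monic gcd n² + 4n + 13.
Then lcm(f, g) = f·g / gcd(f, g); expanding and making the result monic gives the answer.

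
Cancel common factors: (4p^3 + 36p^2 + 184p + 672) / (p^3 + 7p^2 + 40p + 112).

(4p + 24)/(p + 4)

By polynomial division,
  4p^3 + 36p^2 + 184p + 672 = (4)(p^3 + 7p^2 + 40p + 112) + (8p^2 + 24p + 224)
  p^3 + 7p^2 + 40p + 112 = ((1/8)p + 1/2)(8p^2 + 24p + 224) + (0)
Last nonzero remainder: 8p^2 + 24p + 224. Dividing through by 8 gives the monic gcd p^2 + 3p + 28.
Cancel p^2 + 3p + 28 from numerator and denominator to get the reduced form.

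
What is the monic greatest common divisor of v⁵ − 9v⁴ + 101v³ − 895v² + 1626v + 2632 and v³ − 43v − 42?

Euclidean algorithm in ℚ[v]:
  v⁵ − 9v⁴ + 101v³ − 895v² + 1626v + 2632 = (v² − 9v + 144)(v³ − 43v − 42) + (−1240v² + 7440v + 8680)
  v³ − 43v − 42 = (−(1/1240)v − 3/620)(−1240v² + 7440v + 8680) + (0)
Last nonzero remainder: −1240v² + 7440v + 8680. Dividing through by −1240 gives the monic gcd v² − 6v − 7.

v² − 6v − 7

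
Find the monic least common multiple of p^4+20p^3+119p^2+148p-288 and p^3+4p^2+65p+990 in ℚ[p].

Euclidean algorithm in ℚ[p]:
  p^4+20p^3+119p^2+148p-288 = (p+16)(p^3+4p^2+65p+990) + (-10p^2-1882p-16128)
  p^3+4p^2+65p+990 = (-(1/10)p+921/50)(-10p^2-1882p-16128) + ((827966/25)p+7451694/25)
  -10p^2-1882p-16128 = (-(125/413983)p-22400/413983)((827966/25)p+7451694/25) + (0)
Last nonzero remainder: (827966/25)p+7451694/25. Dividing through by 827966/25 gives the monic gcd p+9.
Then lcm(f, g) = f·g / gcd(f, g); expanding and making the result monic gives the answer.

p^6+15p^5+129p^4+1753p^3+12062p^2+17720p-31680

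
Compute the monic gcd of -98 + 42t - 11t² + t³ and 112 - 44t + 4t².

-7 + t

Apply the Euclidean algorithm:
  t³ - 11t² + 42t - 98 = ((1/4)t)(4t² - 44t + 112) + (14t - 98)
  4t² - 44t + 112 = ((2/7)t - 8/7)(14t - 98) + (0)
Last nonzero remainder: 14t - 98. Dividing through by 14 gives the monic gcd t - 7.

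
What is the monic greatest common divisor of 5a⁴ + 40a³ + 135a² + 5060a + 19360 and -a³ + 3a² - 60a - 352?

By polynomial division,
  5a⁴ + 40a³ + 135a² + 5060a + 19360 = (-5a - 55)(-a³ + 3a² - 60a - 352) + (0)
Last nonzero remainder: -a³ + 3a² - 60a - 352. Dividing through by -1 gives the monic gcd a³ - 3a² + 60a + 352.

a³ - 3a² + 60a + 352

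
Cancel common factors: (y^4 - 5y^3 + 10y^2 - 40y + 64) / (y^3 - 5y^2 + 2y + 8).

By polynomial division,
  y^4 - 5y^3 + 10y^2 - 40y + 64 = (y)(y^3 - 5y^2 + 2y + 8) + (8y^2 - 48y + 64)
  y^3 - 5y^2 + 2y + 8 = ((1/8)y + 1/8)(8y^2 - 48y + 64) + (0)
Last nonzero remainder: 8y^2 - 48y + 64. Dividing through by 8 gives the monic gcd y^2 - 6y + 8.
Cancel y^2 - 6y + 8 from numerator and denominator to get the reduced form.

(y^2 + y + 8)/(y + 1)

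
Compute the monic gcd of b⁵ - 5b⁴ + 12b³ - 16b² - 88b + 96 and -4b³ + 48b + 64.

Repeated division with remainder:
  b⁵ - 5b⁴ + 12b³ - 16b² - 88b + 96 = (-(1/4)b² + (5/4)b - 6)(-4b³ + 48b + 64) + (-60b² + 120b + 480)
  -4b³ + 48b + 64 = ((1/15)b + 2/15)(-60b² + 120b + 480) + (0)
Last nonzero remainder: -60b² + 120b + 480. Dividing through by -60 gives the monic gcd b² - 2b - 8.

b² - 2b - 8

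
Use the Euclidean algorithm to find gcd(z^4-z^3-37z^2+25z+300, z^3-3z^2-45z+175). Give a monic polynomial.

z-5

Euclidean algorithm in ℚ[z]:
  z^4-z^3-37z^2+25z+300 = (z+2)(z^3-3z^2-45z+175) + (14z^2-60z-50)
  z^3-3z^2-45z+175 = ((1/14)z+9/98)(14z^2-60z-50) + (-(1760/49)z+8800/49)
  14z^2-60z-50 = (-(343/880)z-49/176)(-(1760/49)z+8800/49) + (0)
Last nonzero remainder: -(1760/49)z+8800/49. Dividing through by -1760/49 gives the monic gcd z-5.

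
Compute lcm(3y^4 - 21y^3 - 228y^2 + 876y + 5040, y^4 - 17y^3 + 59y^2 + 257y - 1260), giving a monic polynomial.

y^6 - 21y^5 + 67y^4 + 1041y^3 - 5828y^2 - 10380y + 75600

Apply the Euclidean algorithm:
  3y^4 - 21y^3 - 228y^2 + 876y + 5040 = (3)(y^4 - 17y^3 + 59y^2 + 257y - 1260) + (30y^3 - 405y^2 + 105y + 8820)
  y^4 - 17y^3 + 59y^2 + 257y - 1260 = ((1/30)y - 7/60)(30y^3 - 405y^2 + 105y + 8820) + ((33/4)y^2 - (99/4)y - 231)
  30y^3 - 405y^2 + 105y + 8820 = ((40/11)y - 420/11)((33/4)y^2 - (99/4)y - 231) + (0)
Last nonzero remainder: (33/4)y^2 - (99/4)y - 231. Dividing through by 33/4 gives the monic gcd y^2 - 3y - 28.
Then lcm(f, g) = f·g / gcd(f, g); expanding and making the result monic gives the answer.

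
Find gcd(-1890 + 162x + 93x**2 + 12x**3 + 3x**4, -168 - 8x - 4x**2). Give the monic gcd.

Repeated division with remainder:
  3x**4 + 12x**3 + 93x**2 + 162x - 1890 = (-(3/4)x**2 - (3/2)x + 45/4)(-4x**2 - 8x - 168) + (0)
Last nonzero remainder: -4x**2 - 8x - 168. Dividing through by -4 gives the monic gcd x**2 + 2x + 42.

42 + 2x + x**2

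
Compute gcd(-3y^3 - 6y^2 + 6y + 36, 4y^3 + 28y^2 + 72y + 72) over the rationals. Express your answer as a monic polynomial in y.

Euclidean algorithm in ℚ[y]:
  -3y^3 - 6y^2 + 6y + 36 = (-3/4)(4y^3 + 28y^2 + 72y + 72) + (15y^2 + 60y + 90)
  4y^3 + 28y^2 + 72y + 72 = ((4/15)y + 4/5)(15y^2 + 60y + 90) + (0)
Last nonzero remainder: 15y^2 + 60y + 90. Dividing through by 15 gives the monic gcd y^2 + 4y + 6.

y^2 + 4y + 6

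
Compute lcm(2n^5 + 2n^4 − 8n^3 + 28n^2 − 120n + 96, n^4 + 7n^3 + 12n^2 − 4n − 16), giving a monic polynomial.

n^7 + 5n^6 + 4n^5 + 2n^4 − 20n^3 − 136n^2 − 48n + 192

By polynomial division,
  2n^5 + 2n^4 − 8n^3 + 28n^2 − 120n + 96 = (2n − 12)(n^4 + 7n^3 + 12n^2 − 4n − 16) + (52n^3 + 180n^2 − 136n − 96)
  n^4 + 7n^3 + 12n^2 − 4n − 16 = ((1/52)n + 23/338)(52n^3 + 180n^2 − 136n − 96) + ((400/169)n^2 + (1200/169)n − 1600/169)
  52n^3 + 180n^2 − 136n − 96 = ((2197/100)n + 507/50)((400/169)n^2 + (1200/169)n − 1600/169) + (0)
Last nonzero remainder: (400/169)n^2 + (1200/169)n − 1600/169. Dividing through by 400/169 gives the monic gcd n^2 + 3n − 4.
Then lcm(f, g) = f·g / gcd(f, g); expanding and making the result monic gives the answer.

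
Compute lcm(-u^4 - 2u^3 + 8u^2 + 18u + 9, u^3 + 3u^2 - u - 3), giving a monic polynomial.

u^5 + u^4 - 10u^3 - 10u^2 + 9u + 9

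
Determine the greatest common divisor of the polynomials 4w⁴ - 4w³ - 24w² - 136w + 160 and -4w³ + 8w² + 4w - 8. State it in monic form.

w - 1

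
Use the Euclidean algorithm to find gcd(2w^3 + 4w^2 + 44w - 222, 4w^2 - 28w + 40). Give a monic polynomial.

1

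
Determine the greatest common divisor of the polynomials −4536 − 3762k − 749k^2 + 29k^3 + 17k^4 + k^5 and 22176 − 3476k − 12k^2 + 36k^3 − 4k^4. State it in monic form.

−63 + 2k + k^2

By polynomial division,
  k^5 + 17k^4 + 29k^3 − 749k^2 − 3762k − 4536 = (−(1/4)k − 13/2)(−4k^4 + 36k^3 − 12k^2 − 3476k + 22176) + (260k^3 − 1696k^2 − 20812k + 139608)
  −4k^4 + 36k^3 − 12k^2 − 3476k + 22176 = (−(1/65)k + 161/4225)(260k^3 − 1696k^2 − 20812k + 139608) + (−(1130424/4225)k^2 − (2260848/4225)k + 71216712/4225)
  260k^3 − 1696k^2 − 20812k + 139608 = (−(274625/282606)k + 1170325/141303)(−(1130424/4225)k^2 − (2260848/4225)k + 71216712/4225) + (0)
Last nonzero remainder: −(1130424/4225)k^2 − (2260848/4225)k + 71216712/4225. Dividing through by −1130424/4225 gives the monic gcd k^2 + 2k − 63.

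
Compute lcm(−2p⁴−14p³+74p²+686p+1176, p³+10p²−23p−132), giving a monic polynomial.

By polynomial division,
  −2p⁴−14p³+74p²+686p+1176 = (−2p+6)(p³+10p²−23p−132) + (−32p²+560p+1968)
  p³+10p²−23p−132 = (−(1/32)p−55/64)(−32p²+560p+1968) + ((2079/4)p+6237/4)
  −32p²+560p+1968 = (−(128/2079)p+2624/2079)((2079/4)p+6237/4) + (0)
Last nonzero remainder: (2079/4)p+6237/4. Dividing through by 2079/4 gives the monic gcd p+3.
Then lcm(f, g) = f·g / gcd(f, g); expanding and making the result monic gives the answer.

p⁶+14p⁵−32p⁴−910p³−1361p²+10976p+25872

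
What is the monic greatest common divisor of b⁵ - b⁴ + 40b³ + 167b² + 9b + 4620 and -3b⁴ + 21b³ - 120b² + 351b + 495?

By polynomial division,
  b⁵ - b⁴ + 40b³ + 167b² + 9b + 4620 = (-(1/3)b - 2)(-3b⁴ + 21b³ - 120b² + 351b + 495) + (42b³ + 44b² + 876b + 5610)
  -3b⁴ + 21b³ - 120b² + 351b + 495 = (-(1/14)b + 169/294)(42b³ + 44b² + 876b + 5610) + (-(12160/147)b² + (12160/49)b - 133760/49)
  42b³ + 44b² + 876b + 5610 = (-(3087/6080)b - 2499/1216)(-(12160/147)b² + (12160/49)b - 133760/49) + (0)
Last nonzero remainder: -(12160/147)b² + (12160/49)b - 133760/49. Dividing through by -12160/147 gives the monic gcd b² - 3b + 33.

b² - 3b + 33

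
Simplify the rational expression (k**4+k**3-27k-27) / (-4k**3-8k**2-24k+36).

(-k**2+2k+3)/(4k-4)

Repeated division with remainder:
  k**4+k**3-27k-27 = (-(1/4)k+1/4)(-4k**3-8k**2-24k+36) + (-4k**2-12k-36)
  -4k**3-8k**2-24k+36 = (k-1)(-4k**2-12k-36) + (0)
Last nonzero remainder: -4k**2-12k-36. Dividing through by -4 gives the monic gcd k**2+3k+9.
Cancel k**2+3k+9 from numerator and denominator to get the reduced form.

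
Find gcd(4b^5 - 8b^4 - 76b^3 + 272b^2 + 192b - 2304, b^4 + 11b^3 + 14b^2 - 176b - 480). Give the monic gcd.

b^2 - 16

Apply the Euclidean algorithm:
  4b^5 - 8b^4 - 76b^3 + 272b^2 + 192b - 2304 = (4b - 52)(b^4 + 11b^3 + 14b^2 - 176b - 480) + (440b^3 + 1704b^2 - 7040b - 27264)
  b^4 + 11b^3 + 14b^2 - 176b - 480 = ((1/440)b + 49/3025)(440b^3 + 1704b^2 - 7040b - 27264) + ((7254/3025)b^2 - 116064/3025)
  440b^3 + 1704b^2 - 7040b - 27264 = ((665500/3627)b + 859100/1209)((7254/3025)b^2 - 116064/3025) + (0)
Last nonzero remainder: (7254/3025)b^2 - 116064/3025. Dividing through by 7254/3025 gives the monic gcd b^2 - 16.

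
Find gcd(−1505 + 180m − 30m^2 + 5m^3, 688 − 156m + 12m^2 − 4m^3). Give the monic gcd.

43 + m + m^2

Apply the Euclidean algorithm:
  5m^3 − 30m^2 + 180m − 1505 = (−5/4)(−4m^3 + 12m^2 − 156m + 688) + (−15m^2 − 15m − 645)
  −4m^3 + 12m^2 − 156m + 688 = ((4/15)m − 16/15)(−15m^2 − 15m − 645) + (0)
Last nonzero remainder: −15m^2 − 15m − 645. Dividing through by −15 gives the monic gcd m^2 + m + 43.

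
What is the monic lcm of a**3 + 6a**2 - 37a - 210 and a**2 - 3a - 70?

a**4 - 4a**3 - 97a**2 + 160a + 2100

Repeated division with remainder:
  a**3 + 6a**2 - 37a - 210 = (a + 9)(a**2 - 3a - 70) + (60a + 420)
  a**2 - 3a - 70 = ((1/60)a - 1/6)(60a + 420) + (0)
Last nonzero remainder: 60a + 420. Dividing through by 60 gives the monic gcd a + 7.
Then lcm(f, g) = f·g / gcd(f, g); expanding and making the result monic gives the answer.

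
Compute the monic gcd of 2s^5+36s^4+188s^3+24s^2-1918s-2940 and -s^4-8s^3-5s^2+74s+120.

Euclidean algorithm in ℚ[s]:
  2s^5+36s^4+188s^3+24s^2-1918s-2940 = (-2s-20)(-s^4-8s^3-5s^2+74s+120) + (18s^3+72s^2-198s-540)
  -s^4-8s^3-5s^2+74s+120 = (-(1/18)s-2/9)(18s^3+72s^2-198s-540) + (0)
Last nonzero remainder: 18s^3+72s^2-198s-540. Dividing through by 18 gives the monic gcd s^3+4s^2-11s-30.

s^3+4s^2-11s-30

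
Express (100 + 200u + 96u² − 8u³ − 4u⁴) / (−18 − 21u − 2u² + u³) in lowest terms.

(100 + 100u − 4u² − 4u³)/(−18 − 3u + u²)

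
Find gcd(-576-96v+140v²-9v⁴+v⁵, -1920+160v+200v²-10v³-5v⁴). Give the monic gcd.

16-8v+v²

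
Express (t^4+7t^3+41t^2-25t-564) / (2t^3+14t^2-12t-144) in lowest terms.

Euclidean algorithm in ℚ[t]:
  t^4+7t^3+41t^2-25t-564 = ((1/2)t)(2t^3+14t^2-12t-144) + (47t^2+47t-564)
  2t^3+14t^2-12t-144 = ((2/47)t+12/47)(47t^2+47t-564) + (0)
Last nonzero remainder: 47t^2+47t-564. Dividing through by 47 gives the monic gcd t^2+t-12.
Cancel t^2+t-12 from numerator and denominator to get the reduced form.

(t^2+6t+47)/(2t+12)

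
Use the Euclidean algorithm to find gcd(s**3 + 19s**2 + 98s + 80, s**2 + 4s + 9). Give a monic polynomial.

1

Euclidean algorithm in ℚ[s]:
  s**3 + 19s**2 + 98s + 80 = (s + 15)(s**2 + 4s + 9) + (29s - 55)
  s**2 + 4s + 9 = ((1/29)s + 171/841)(29s - 55) + (16974/841)
  29s - 55 = ((24389/16974)s - 46255/16974)(16974/841) + (0)
The last nonzero remainder is the constant 16974/841, so the polynomials are coprime and gcd = 1.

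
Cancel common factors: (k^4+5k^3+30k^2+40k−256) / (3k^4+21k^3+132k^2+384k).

Repeated division with remainder:
  k^4+5k^3+30k^2+40k−256 = (1/3)(3k^4+21k^3+132k^2+384k) + (−2k^3−14k^2−88k−256)
  3k^4+21k^3+132k^2+384k = (−(3/2)k)(−2k^3−14k^2−88k−256) + (0)
Last nonzero remainder: −2k^3−14k^2−88k−256. Dividing through by −2 gives the monic gcd k^3+7k^2+44k+128.
Cancel k^3+7k^2+44k+128 from numerator and denominator to get the reduced form.

(k−2)/(3k)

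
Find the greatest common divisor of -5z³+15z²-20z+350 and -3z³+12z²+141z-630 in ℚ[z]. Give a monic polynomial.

z-5

Apply the Euclidean algorithm:
  -5z³+15z²-20z+350 = (5/3)(-3z³+12z²+141z-630) + (-5z²-255z+1400)
  -3z³+12z²+141z-630 = ((3/5)z-33)(-5z²-255z+1400) + (-9114z+45570)
  -5z²-255z+1400 = ((5/9114)z+20/651)(-9114z+45570) + (0)
Last nonzero remainder: -9114z+45570. Dividing through by -9114 gives the monic gcd z-5.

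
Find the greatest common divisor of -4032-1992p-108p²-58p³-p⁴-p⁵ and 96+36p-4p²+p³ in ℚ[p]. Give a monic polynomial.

Apply the Euclidean algorithm:
  -p⁵-p⁴-58p³-108p²-1992p-4032 = (-p²-5p-42)(p³-4p²+36p+96) + (0)
The last nonzero remainder p³-4p²+36p+96 is already monic.

96+36p-4p²+p³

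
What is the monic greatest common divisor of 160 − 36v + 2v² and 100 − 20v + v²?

−10 + v

Euclidean algorithm in ℚ[v]:
  2v² − 36v + 160 = (2)(v² − 20v + 100) + (4v − 40)
  v² − 20v + 100 = ((1/4)v − 5/2)(4v − 40) + (0)
Last nonzero remainder: 4v − 40. Dividing through by 4 gives the monic gcd v − 10.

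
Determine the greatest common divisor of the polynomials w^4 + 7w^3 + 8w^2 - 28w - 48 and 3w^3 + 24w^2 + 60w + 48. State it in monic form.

Euclidean algorithm in ℚ[w]:
  w^4 + 7w^3 + 8w^2 - 28w - 48 = ((1/3)w - 1/3)(3w^3 + 24w^2 + 60w + 48) + (-4w^2 - 24w - 32)
  3w^3 + 24w^2 + 60w + 48 = (-(3/4)w - 3/2)(-4w^2 - 24w - 32) + (0)
Last nonzero remainder: -4w^2 - 24w - 32. Dividing through by -4 gives the monic gcd w^2 + 6w + 8.

w^2 + 6w + 8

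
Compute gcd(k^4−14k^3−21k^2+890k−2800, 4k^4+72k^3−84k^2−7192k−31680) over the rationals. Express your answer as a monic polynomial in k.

k^2−2k−80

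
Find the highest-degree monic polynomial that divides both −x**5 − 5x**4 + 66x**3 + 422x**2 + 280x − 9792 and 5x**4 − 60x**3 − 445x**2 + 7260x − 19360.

By polynomial division,
  −x**5 − 5x**4 + 66x**3 + 422x**2 + 280x − 9792 = (−(1/5)x − 17/5)(5x**4 − 60x**3 − 445x**2 + 7260x − 19360) + (−227x**3 + 361x**2 + 21092x − 75616)
  5x**4 − 60x**3 − 445x**2 + 7260x − 19360 = (−(5/227)x + 11815/51529)(−227x**3 + 361x**2 + 21092x − 75616) + (−(3256200/51529)x**2 + (39074400/51529)x − 104198400/51529)
  −227x**3 + 361x**2 + 21092x − 75616 = ((11697083/3256200)x + 121763027/3256200)(−(3256200/51529)x**2 + (39074400/51529)x − 104198400/51529) + (0)
Last nonzero remainder: −(3256200/51529)x**2 + (39074400/51529)x − 104198400/51529. Dividing through by −3256200/51529 gives the monic gcd x**2 − 12x + 32.

x**2 − 12x + 32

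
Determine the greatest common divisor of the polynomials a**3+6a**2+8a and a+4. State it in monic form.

Euclidean algorithm in ℚ[a]:
  a**3+6a**2+8a = (a**2+2a)(a+4) + (0)
The last nonzero remainder a+4 is already monic.

a+4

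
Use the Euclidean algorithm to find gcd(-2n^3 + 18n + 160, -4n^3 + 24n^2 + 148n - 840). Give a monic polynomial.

n - 5

Repeated division with remainder:
  -2n^3 + 18n + 160 = (1/2)(-4n^3 + 24n^2 + 148n - 840) + (-12n^2 - 56n + 580)
  -4n^3 + 24n^2 + 148n - 840 = ((1/3)n - 32/9)(-12n^2 - 56n + 580) + (-(2200/9)n + 11000/9)
  -12n^2 - 56n + 580 = ((27/550)n + 261/550)(-(2200/9)n + 11000/9) + (0)
Last nonzero remainder: -(2200/9)n + 11000/9. Dividing through by -2200/9 gives the monic gcd n - 5.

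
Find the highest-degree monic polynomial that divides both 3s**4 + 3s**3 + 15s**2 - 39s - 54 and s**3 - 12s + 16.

Euclidean algorithm in ℚ[s]:
  3s**4 + 3s**3 + 15s**2 - 39s - 54 = (3s + 3)(s**3 - 12s + 16) + (51s**2 - 51s - 102)
  s**3 - 12s + 16 = ((1/51)s + 1/51)(51s**2 - 51s - 102) + (-9s + 18)
  51s**2 - 51s - 102 = (-(17/3)s - 17/3)(-9s + 18) + (0)
Last nonzero remainder: -9s + 18. Dividing through by -9 gives the monic gcd s - 2.

s - 2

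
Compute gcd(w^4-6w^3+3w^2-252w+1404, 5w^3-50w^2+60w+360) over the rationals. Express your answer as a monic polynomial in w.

w^2-12w+36

Repeated division with remainder:
  w^4-6w^3+3w^2-252w+1404 = ((1/5)w+4/5)(5w^3-50w^2+60w+360) + (31w^2-372w+1116)
  5w^3-50w^2+60w+360 = ((5/31)w+10/31)(31w^2-372w+1116) + (0)
Last nonzero remainder: 31w^2-372w+1116. Dividing through by 31 gives the monic gcd w^2-12w+36.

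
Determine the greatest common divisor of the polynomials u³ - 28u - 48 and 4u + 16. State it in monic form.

Repeated division with remainder:
  u³ - 28u - 48 = ((1/4)u² - u - 3)(4u + 16) + (0)
Last nonzero remainder: 4u + 16. Dividing through by 4 gives the monic gcd u + 4.

u + 4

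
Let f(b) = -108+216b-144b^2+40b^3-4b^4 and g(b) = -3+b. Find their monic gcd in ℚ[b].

Repeated division with remainder:
  -4b^4+40b^3-144b^2+216b-108 = (-4b^3+28b^2-60b+36)(b-3) + (0)
The last nonzero remainder b-3 is already monic.

-3+b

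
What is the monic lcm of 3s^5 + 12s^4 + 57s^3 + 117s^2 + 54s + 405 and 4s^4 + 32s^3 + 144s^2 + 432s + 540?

s^6 + 7s^5 + 31s^4 + 96s^3 + 135s^2 + 189s + 405

Euclidean algorithm in ℚ[s]:
  3s^5 + 12s^4 + 57s^3 + 117s^2 + 54s + 405 = ((3/4)s − 3)(4s^4 + 32s^3 + 144s^2 + 432s + 540) + (45s^3 + 225s^2 + 945s + 2025)
  4s^4 + 32s^3 + 144s^2 + 432s + 540 = ((4/45)s + 4/15)(45s^3 + 225s^2 + 945s + 2025) + (0)
Last nonzero remainder: 45s^3 + 225s^2 + 945s + 2025. Dividing through by 45 gives the monic gcd s^3 + 5s^2 + 21s + 45.
Then lcm(f, g) = f·g / gcd(f, g); expanding and making the result monic gives the answer.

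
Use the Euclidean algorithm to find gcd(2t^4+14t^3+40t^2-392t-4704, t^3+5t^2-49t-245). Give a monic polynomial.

t+7

Repeated division with remainder:
  2t^4+14t^3+40t^2-392t-4704 = (2t+4)(t^3+5t^2-49t-245) + (118t^2+294t-3724)
  t^3+5t^2-49t-245 = ((1/118)t+74/3481)(118t^2+294t-3724) + (-(82467/3481)t-577269/3481)
  118t^2+294t-3724 = (-(410758/82467)t+264556/11781)(-(82467/3481)t-577269/3481) + (0)
Last nonzero remainder: -(82467/3481)t-577269/3481. Dividing through by -82467/3481 gives the monic gcd t+7.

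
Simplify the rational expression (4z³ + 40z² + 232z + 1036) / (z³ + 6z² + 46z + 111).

Repeated division with remainder:
  4z³ + 40z² + 232z + 1036 = (4)(z³ + 6z² + 46z + 111) + (16z² + 48z + 592)
  z³ + 6z² + 46z + 111 = ((1/16)z + 3/16)(16z² + 48z + 592) + (0)
Last nonzero remainder: 16z² + 48z + 592. Dividing through by 16 gives the monic gcd z² + 3z + 37.
Cancel z² + 3z + 37 from numerator and denominator to get the reduced form.

(4z + 28)/(z + 3)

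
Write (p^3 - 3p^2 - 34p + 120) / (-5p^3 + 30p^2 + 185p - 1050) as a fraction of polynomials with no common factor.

(-p + 4)/(5p - 35)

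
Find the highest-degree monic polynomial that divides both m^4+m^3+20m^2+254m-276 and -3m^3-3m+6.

m-1

Apply the Euclidean algorithm:
  m^4+m^3+20m^2+254m-276 = (-(1/3)m-1/3)(-3m^3-3m+6) + (19m^2+255m-274)
  -3m^3-3m+6 = (-(3/19)m+765/361)(19m^2+255m-274) + (-(211776/361)m+211776/361)
  19m^2+255m-274 = (-(6859/211776)m-49457/105888)(-(211776/361)m+211776/361) + (0)
Last nonzero remainder: -(211776/361)m+211776/361. Dividing through by -211776/361 gives the monic gcd m-1.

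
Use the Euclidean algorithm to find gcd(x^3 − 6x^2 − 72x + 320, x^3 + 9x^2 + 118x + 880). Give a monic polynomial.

x + 8

By polynomial division,
  x^3 − 6x^2 − 72x + 320 = (x^3 + 9x^2 + 118x + 880) + (−15x^2 − 190x − 560)
  x^3 + 9x^2 + 118x + 880 = (−(1/15)x + 11/45)(−15x^2 − 190x − 560) + ((1144/9)x + 9152/9)
  −15x^2 − 190x − 560 = (−(135/1144)x − 315/572)((1144/9)x + 9152/9) + (0)
Last nonzero remainder: (1144/9)x + 9152/9. Dividing through by 1144/9 gives the monic gcd x + 8.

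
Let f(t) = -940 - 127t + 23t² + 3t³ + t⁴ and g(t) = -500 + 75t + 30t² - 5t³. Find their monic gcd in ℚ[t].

Euclidean algorithm in ℚ[t]:
  t⁴ + 3t³ + 23t² - 127t - 940 = (-(1/5)t - 9/5)(-5t³ + 30t² + 75t - 500) + (92t² - 92t - 1840)
  -5t³ + 30t² + 75t - 500 = (-(5/92)t + 25/92)(92t² - 92t - 1840) + (0)
Last nonzero remainder: 92t² - 92t - 1840. Dividing through by 92 gives the monic gcd t² - t - 20.

-20 - t + t²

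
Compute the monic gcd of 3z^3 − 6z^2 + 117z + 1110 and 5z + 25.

z + 5

Repeated division with remainder:
  3z^3 − 6z^2 + 117z + 1110 = ((3/5)z^2 − (21/5)z + 222/5)(5z + 25) + (0)
Last nonzero remainder: 5z + 25. Dividing through by 5 gives the monic gcd z + 5.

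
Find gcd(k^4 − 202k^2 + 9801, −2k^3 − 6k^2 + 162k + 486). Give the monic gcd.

Apply the Euclidean algorithm:
  k^4 − 202k^2 + 9801 = (−(1/2)k + 3/2)(−2k^3 − 6k^2 + 162k + 486) + (−112k^2 + 9072)
  −2k^3 − 6k^2 + 162k + 486 = ((1/56)k + 3/56)(−112k^2 + 9072) + (0)
Last nonzero remainder: −112k^2 + 9072. Dividing through by −112 gives the monic gcd k^2 − 81.

k^2 − 81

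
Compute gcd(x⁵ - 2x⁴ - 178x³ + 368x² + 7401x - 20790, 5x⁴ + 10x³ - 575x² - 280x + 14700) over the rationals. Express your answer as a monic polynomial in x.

By polynomial division,
  x⁵ - 2x⁴ - 178x³ + 368x² + 7401x - 20790 = ((1/5)x - 4/5)(5x⁴ + 10x³ - 575x² - 280x + 14700) + (-55x³ - 36x² + 4237x - 9030)
  5x⁴ + 10x³ - 575x² - 280x + 14700 = (-(1/11)x - 74/605)(-55x³ - 36x² + 4237x - 9030) + (-(117504/605)x² - (352512/605)x + 1645056/121)
  -55x³ - 36x² + 4237x - 9030 = ((33275/117504)x - 26015/39168)(-(117504/605)x² - (352512/605)x + 1645056/121) + (0)
Last nonzero remainder: -(117504/605)x² - (352512/605)x + 1645056/121. Dividing through by -117504/605 gives the monic gcd x² + 3x - 70.

x² + 3x - 70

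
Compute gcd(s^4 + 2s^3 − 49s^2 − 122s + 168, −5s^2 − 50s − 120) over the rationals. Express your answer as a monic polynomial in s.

Apply the Euclidean algorithm:
  s^4 + 2s^3 − 49s^2 − 122s + 168 = (−(1/5)s^2 + (8/5)s − 7/5)(−5s^2 − 50s − 120) + (0)
Last nonzero remainder: −5s^2 − 50s − 120. Dividing through by −5 gives the monic gcd s^2 + 10s + 24.

s^2 + 10s + 24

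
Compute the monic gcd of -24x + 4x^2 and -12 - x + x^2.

1

Apply the Euclidean algorithm:
  4x^2 - 24x = (4)(x^2 - x - 12) + (-20x + 48)
  x^2 - x - 12 = (-(1/20)x - 7/100)(-20x + 48) + (-216/25)
  -20x + 48 = ((125/54)x - 50/9)(-216/25) + (0)
The last nonzero remainder is the constant -216/25, so the polynomials are coprime and gcd = 1.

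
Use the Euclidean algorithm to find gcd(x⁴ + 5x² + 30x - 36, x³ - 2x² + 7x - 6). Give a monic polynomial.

x - 1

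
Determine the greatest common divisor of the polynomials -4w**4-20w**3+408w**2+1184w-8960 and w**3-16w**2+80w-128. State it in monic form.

Apply the Euclidean algorithm:
  -4w**4-20w**3+408w**2+1184w-8960 = (-4w-84)(w**3-16w**2+80w-128) + (-616w**2+7392w-19712)
  w**3-16w**2+80w-128 = (-(1/616)w+1/154)(-616w**2+7392w-19712) + (0)
Last nonzero remainder: -616w**2+7392w-19712. Dividing through by -616 gives the monic gcd w**2-12w+32.

w**2-12w+32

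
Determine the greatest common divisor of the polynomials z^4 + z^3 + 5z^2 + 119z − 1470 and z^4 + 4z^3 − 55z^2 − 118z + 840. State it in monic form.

z^2 + 2z − 35

By polynomial division,
  z^4 + z^3 + 5z^2 + 119z − 1470 = (z^4 + 4z^3 − 55z^2 − 118z + 840) + (−3z^3 + 60z^2 + 237z − 2310)
  z^4 + 4z^3 − 55z^2 − 118z + 840 = (−(1/3)z − 8)(−3z^3 + 60z^2 + 237z − 2310) + (504z^2 + 1008z − 17640)
  −3z^3 + 60z^2 + 237z − 2310 = (−(1/168)z + 11/84)(504z^2 + 1008z − 17640) + (0)
Last nonzero remainder: 504z^2 + 1008z − 17640. Dividing through by 504 gives the monic gcd z^2 + 2z − 35.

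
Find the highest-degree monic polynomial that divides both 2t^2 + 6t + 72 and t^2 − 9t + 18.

1

Apply the Euclidean algorithm:
  2t^2 + 6t + 72 = (2)(t^2 − 9t + 18) + (24t + 36)
  t^2 − 9t + 18 = ((1/24)t − 7/16)(24t + 36) + (135/4)
  24t + 36 = ((32/45)t + 16/15)(135/4) + (0)
The last nonzero remainder is the constant 135/4, so the polynomials are coprime and gcd = 1.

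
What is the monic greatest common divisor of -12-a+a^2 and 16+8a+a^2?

1

Apply the Euclidean algorithm:
  a^2-a-12 = (a^2+8a+16) + (-9a-28)
  a^2+8a+16 = (-(1/9)a-44/81)(-9a-28) + (64/81)
  -9a-28 = (-(729/64)a-567/16)(64/81) + (0)
The last nonzero remainder is the constant 64/81, so the polynomials are coprime and gcd = 1.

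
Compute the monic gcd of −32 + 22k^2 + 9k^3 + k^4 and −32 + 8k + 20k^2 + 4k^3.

By polynomial division,
  k^4 + 9k^3 + 22k^2 − 32 = ((1/4)k + 1)(4k^3 + 20k^2 + 8k − 32) + (0)
Last nonzero remainder: 4k^3 + 20k^2 + 8k − 32. Dividing through by 4 gives the monic gcd k^3 + 5k^2 + 2k − 8.

−8 + 2k + 5k^2 + k^3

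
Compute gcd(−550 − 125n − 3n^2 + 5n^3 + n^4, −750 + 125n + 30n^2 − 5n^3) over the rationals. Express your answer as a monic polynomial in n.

−25 + n^2

Apply the Euclidean algorithm:
  n^4 + 5n^3 − 3n^2 − 125n − 550 = (−(1/5)n − 11/5)(−5n^3 + 30n^2 + 125n − 750) + (88n^2 − 2200)
  −5n^3 + 30n^2 + 125n − 750 = (−(5/88)n + 15/44)(88n^2 − 2200) + (0)
Last nonzero remainder: 88n^2 − 2200. Dividing through by 88 gives the monic gcd n^2 − 25.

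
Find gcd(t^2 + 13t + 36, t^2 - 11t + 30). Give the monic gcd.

1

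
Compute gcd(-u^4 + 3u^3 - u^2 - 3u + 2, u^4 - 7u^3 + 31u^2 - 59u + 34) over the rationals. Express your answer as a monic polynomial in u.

u^2 - 3u + 2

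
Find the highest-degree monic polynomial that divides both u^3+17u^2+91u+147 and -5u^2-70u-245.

u^2+14u+49

Apply the Euclidean algorithm:
  u^3+17u^2+91u+147 = (-(1/5)u-3/5)(-5u^2-70u-245) + (0)
Last nonzero remainder: -5u^2-70u-245. Dividing through by -5 gives the monic gcd u^2+14u+49.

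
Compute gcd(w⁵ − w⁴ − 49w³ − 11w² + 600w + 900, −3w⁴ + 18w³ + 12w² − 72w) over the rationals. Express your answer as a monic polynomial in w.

w² − 4w − 12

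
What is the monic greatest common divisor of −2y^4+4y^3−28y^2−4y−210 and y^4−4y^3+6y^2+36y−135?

Repeated division with remainder:
  −2y^4+4y^3−28y^2−4y−210 = (−2)(y^4−4y^3+6y^2+36y−135) + (−4y^3−16y^2+68y−480)
  y^4−4y^3+6y^2+36y−135 = (−(1/4)y+2)(−4y^3−16y^2+68y−480) + (55y^2−220y+825)
  −4y^3−16y^2+68y−480 = (−(4/55)y−32/55)(55y^2−220y+825) + (0)
Last nonzero remainder: 55y^2−220y+825. Dividing through by 55 gives the monic gcd y^2−4y+15.

y^2−4y+15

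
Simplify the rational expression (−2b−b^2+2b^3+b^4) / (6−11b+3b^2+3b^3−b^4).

(−b−b^2)/(3−4b+b^2)

Repeated division with remainder:
  b^4+2b^3−b^2−2b = (−1)(−b^4+3b^3+3b^2−11b+6) + (5b^3+2b^2−13b+6)
  −b^4+3b^3+3b^2−11b+6 = (−(1/5)b+17/25)(5b^3+2b^2−13b+6) + (−(24/25)b^2−(24/25)b+48/25)
  5b^3+2b^2−13b+6 = (−(125/24)b+25/8)(−(24/25)b^2−(24/25)b+48/25) + (0)
Last nonzero remainder: −(24/25)b^2−(24/25)b+48/25. Dividing through by −24/25 gives the monic gcd b^2+b−2.
Cancel b^2+b−2 from numerator and denominator to get the reduced form.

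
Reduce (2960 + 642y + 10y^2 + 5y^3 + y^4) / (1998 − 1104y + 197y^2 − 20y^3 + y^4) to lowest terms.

(40 + 13y + y^2)/(27 − 12y + y^2)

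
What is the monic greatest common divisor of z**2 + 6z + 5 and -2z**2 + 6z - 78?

1

Apply the Euclidean algorithm:
  z**2 + 6z + 5 = (-1/2)(-2z**2 + 6z - 78) + (9z - 34)
  -2z**2 + 6z - 78 = (-(2/9)z - 14/81)(9z - 34) + (-6794/81)
  9z - 34 = (-(729/6794)z + 1377/3397)(-6794/81) + (0)
The last nonzero remainder is the constant -6794/81, so the polynomials are coprime and gcd = 1.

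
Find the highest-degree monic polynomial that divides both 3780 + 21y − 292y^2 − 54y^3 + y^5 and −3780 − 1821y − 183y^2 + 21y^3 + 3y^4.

Repeated division with remainder:
  y^5 − 54y^3 − 292y^2 + 21y + 3780 = ((1/3)y − 7/3)(3y^4 + 21y^3 − 183y^2 − 1821y − 3780) + (56y^3 − 112y^2 − 2968y − 5040)
  3y^4 + 21y^3 − 183y^2 − 1821y − 3780 = ((3/56)y + 27/56)(56y^3 − 112y^2 − 2968y − 5040) + (30y^2 − 120y − 1350)
  56y^3 − 112y^2 − 2968y − 5040 = ((28/15)y + 56/15)(30y^2 − 120y − 1350) + (0)
Last nonzero remainder: 30y^2 − 120y − 1350. Dividing through by 30 gives the monic gcd y^2 − 4y − 45.

−45 − 4y + y^2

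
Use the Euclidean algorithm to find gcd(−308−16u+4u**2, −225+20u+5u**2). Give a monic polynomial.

1

Repeated division with remainder:
  4u**2−16u−308 = (4/5)(5u**2+20u−225) + (−32u−128)
  5u**2+20u−225 = (−(5/32)u)(−32u−128) + (−225)
  −32u−128 = ((32/225)u+128/225)(−225) + (0)
The last nonzero remainder is the constant −225, so the polynomials are coprime and gcd = 1.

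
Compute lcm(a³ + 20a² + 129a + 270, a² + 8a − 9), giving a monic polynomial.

By polynomial division,
  a³ + 20a² + 129a + 270 = (a + 12)(a² + 8a − 9) + (42a + 378)
  a² + 8a − 9 = ((1/42)a − 1/42)(42a + 378) + (0)
Last nonzero remainder: 42a + 378. Dividing through by 42 gives the monic gcd a + 9.
Then lcm(f, g) = f·g / gcd(f, g); expanding and making the result monic gives the answer.

a⁴ + 19a³ + 109a² + 141a − 270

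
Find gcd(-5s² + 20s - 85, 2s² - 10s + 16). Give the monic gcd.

1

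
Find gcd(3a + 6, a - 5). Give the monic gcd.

1

Apply the Euclidean algorithm:
  3a + 6 = (3)(a - 5) + (21)
  a - 5 = ((1/21)a - 5/21)(21) + (0)
The last nonzero remainder is the constant 21, so the polynomials are coprime and gcd = 1.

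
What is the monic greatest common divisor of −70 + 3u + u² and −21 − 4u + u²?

−7 + u

Euclidean algorithm in ℚ[u]:
  u² + 3u − 70 = (u² − 4u − 21) + (7u − 49)
  u² − 4u − 21 = ((1/7)u + 3/7)(7u − 49) + (0)
Last nonzero remainder: 7u − 49. Dividing through by 7 gives the monic gcd u − 7.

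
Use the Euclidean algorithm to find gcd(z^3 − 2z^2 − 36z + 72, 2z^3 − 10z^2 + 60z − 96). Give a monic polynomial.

Repeated division with remainder:
  z^3 − 2z^2 − 36z + 72 = (1/2)(2z^3 − 10z^2 + 60z − 96) + (3z^2 − 66z + 120)
  2z^3 − 10z^2 + 60z − 96 = ((2/3)z + 34/3)(3z^2 − 66z + 120) + (728z − 1456)
  3z^2 − 66z + 120 = ((3/728)z − 15/182)(728z − 1456) + (0)
Last nonzero remainder: 728z − 1456. Dividing through by 728 gives the monic gcd z − 2.

z − 2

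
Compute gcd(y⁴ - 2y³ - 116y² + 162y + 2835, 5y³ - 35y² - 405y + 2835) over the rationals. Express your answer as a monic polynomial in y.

By polynomial division,
  y⁴ - 2y³ - 116y² + 162y + 2835 = ((1/5)y + 1)(5y³ - 35y² - 405y + 2835) + (0)
Last nonzero remainder: 5y³ - 35y² - 405y + 2835. Dividing through by 5 gives the monic gcd y³ - 7y² - 81y + 567.

y³ - 7y² - 81y + 567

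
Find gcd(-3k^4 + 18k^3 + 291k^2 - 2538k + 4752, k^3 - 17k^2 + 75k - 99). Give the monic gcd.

k - 3

Apply the Euclidean algorithm:
  -3k^4 + 18k^3 + 291k^2 - 2538k + 4752 = (-3k - 33)(k^3 - 17k^2 + 75k - 99) + (-45k^2 - 360k + 1485)
  k^3 - 17k^2 + 75k - 99 = (-(1/45)k + 5/9)(-45k^2 - 360k + 1485) + (308k - 924)
  -45k^2 - 360k + 1485 = (-(45/308)k - 45/28)(308k - 924) + (0)
Last nonzero remainder: 308k - 924. Dividing through by 308 gives the monic gcd k - 3.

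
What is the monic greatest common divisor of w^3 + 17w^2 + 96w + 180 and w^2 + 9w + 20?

w + 5

Apply the Euclidean algorithm:
  w^3 + 17w^2 + 96w + 180 = (w + 8)(w^2 + 9w + 20) + (4w + 20)
  w^2 + 9w + 20 = ((1/4)w + 1)(4w + 20) + (0)
Last nonzero remainder: 4w + 20. Dividing through by 4 gives the monic gcd w + 5.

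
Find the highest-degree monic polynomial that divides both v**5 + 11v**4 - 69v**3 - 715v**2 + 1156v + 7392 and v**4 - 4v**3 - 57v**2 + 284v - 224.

v**3 - 3v**2 - 60v + 224

Euclidean algorithm in ℚ[v]:
  v**5 + 11v**4 - 69v**3 - 715v**2 + 1156v + 7392 = (v + 15)(v**4 - 4v**3 - 57v**2 + 284v - 224) + (48v**3 - 144v**2 - 2880v + 10752)
  v**4 - 4v**3 - 57v**2 + 284v - 224 = ((1/48)v - 1/48)(48v**3 - 144v**2 - 2880v + 10752) + (0)
Last nonzero remainder: 48v**3 - 144v**2 - 2880v + 10752. Dividing through by 48 gives the monic gcd v**3 - 3v**2 - 60v + 224.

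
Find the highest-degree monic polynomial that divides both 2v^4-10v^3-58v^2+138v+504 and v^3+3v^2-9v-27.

v^2+6v+9

Apply the Euclidean algorithm:
  2v^4-10v^3-58v^2+138v+504 = (2v-16)(v^3+3v^2-9v-27) + (8v^2+48v+72)
  v^3+3v^2-9v-27 = ((1/8)v-3/8)(8v^2+48v+72) + (0)
Last nonzero remainder: 8v^2+48v+72. Dividing through by 8 gives the monic gcd v^2+6v+9.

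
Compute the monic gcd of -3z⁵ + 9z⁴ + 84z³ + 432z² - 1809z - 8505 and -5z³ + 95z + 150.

Repeated division with remainder:
  -3z⁵ + 9z⁴ + 84z³ + 432z² - 1809z - 8505 = ((3/5)z² - (9/5)z - 27/5)(-5z³ + 95z + 150) + (513z² - 1026z - 7695)
  -5z³ + 95z + 150 = (-(5/513)z - 10/513)(513z² - 1026z - 7695) + (0)
Last nonzero remainder: 513z² - 1026z - 7695. Dividing through by 513 gives the monic gcd z² - 2z - 15.

z² - 2z - 15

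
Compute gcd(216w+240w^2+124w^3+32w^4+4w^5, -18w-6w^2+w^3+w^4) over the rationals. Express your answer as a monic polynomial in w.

By polynomial division,
  4w^5+32w^4+124w^3+240w^2+216w = (4w+28)(w^4+w^3-6w^2-18w) + (120w^3+480w^2+720w)
  w^4+w^3-6w^2-18w = ((1/120)w-1/40)(120w^3+480w^2+720w) + (0)
Last nonzero remainder: 120w^3+480w^2+720w. Dividing through by 120 gives the monic gcd w^3+4w^2+6w.

6w+4w^2+w^3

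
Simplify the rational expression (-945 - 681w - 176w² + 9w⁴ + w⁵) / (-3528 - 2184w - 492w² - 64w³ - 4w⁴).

(45 + 11w + w² - w³)/(168 + 24w + 4w²)

By polynomial division,
  w⁵ + 9w⁴ - 176w² - 681w - 945 = (-(1/4)w + 7/4)(-4w⁴ - 64w³ - 492w² - 2184w - 3528) + (-11w³ + 139w² + 2259w + 5229)
  -4w⁴ - 64w³ - 492w² - 2184w - 3528 = ((4/11)w + 1260/121)(-11w³ + 139w² + 2259w + 5229) + (-(334068/121)w² - (3340680/121)w - 7015428/121)
  -11w³ + 139w² + 2259w + 5229 = ((1331/334068)w - 10043/111356)(-(334068/121)w² - (3340680/121)w - 7015428/121) + (0)
Last nonzero remainder: -(334068/121)w² - (3340680/121)w - 7015428/121. Dividing through by -334068/121 gives the monic gcd w² + 10w + 21.
Cancel w² + 10w + 21 from numerator and denominator to get the reduced form.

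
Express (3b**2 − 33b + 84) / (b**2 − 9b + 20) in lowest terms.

(3b − 21)/(b − 5)

By polynomial division,
  3b**2 − 33b + 84 = (3)(b**2 − 9b + 20) + (−6b + 24)
  b**2 − 9b + 20 = (−(1/6)b + 5/6)(−6b + 24) + (0)
Last nonzero remainder: −6b + 24. Dividing through by −6 gives the monic gcd b − 4.
Cancel b − 4 from numerator and denominator to get the reduced form.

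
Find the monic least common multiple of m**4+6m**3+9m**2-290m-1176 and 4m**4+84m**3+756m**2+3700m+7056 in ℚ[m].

By polynomial division,
  m**4+6m**3+9m**2-290m-1176 = (1/4)(4m**4+84m**3+756m**2+3700m+7056) + (-15m**3-180m**2-1215m-2940)
  4m**4+84m**3+756m**2+3700m+7056 = (-(4/15)m-12/5)(-15m**3-180m**2-1215m-2940) + (0)
Last nonzero remainder: -15m**3-180m**2-1215m-2940. Dividing through by -15 gives the monic gcd m**3+12m**2+81m+196.
Then lcm(f, g) = f·g / gcd(f, g); expanding and making the result monic gives the answer.

m**5+15m**4+63m**3-209m**2-3786m-10584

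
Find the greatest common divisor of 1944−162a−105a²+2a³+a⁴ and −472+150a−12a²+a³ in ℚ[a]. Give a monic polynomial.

Euclidean algorithm in ℚ[a]:
  a⁴+2a³−105a²−162a+1944 = (a+14)(a³−12a²+150a−472) + (−87a²−1790a+8552)
  a³−12a²+150a−472 = (−(1/87)a+2834/7569)(−87a²−1790a+8552) + ((6952234/7569)a−27808936/7569)
  −87a²−1790a+8552 = (−(658503/6952234)a−8091261/3476117)((6952234/7569)a−27808936/7569) + (0)
Last nonzero remainder: (6952234/7569)a−27808936/7569. Dividing through by 6952234/7569 gives the monic gcd a−4.

−4+a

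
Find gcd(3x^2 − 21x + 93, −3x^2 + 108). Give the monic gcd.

Apply the Euclidean algorithm:
  3x^2 − 21x + 93 = (−1)(−3x^2 + 108) + (−21x + 201)
  −3x^2 + 108 = ((1/7)x + 67/49)(−21x + 201) + (−8175/49)
  −21x + 201 = ((343/2725)x − 3283/2725)(−8175/49) + (0)
The last nonzero remainder is the constant −8175/49, so the polynomials are coprime and gcd = 1.

1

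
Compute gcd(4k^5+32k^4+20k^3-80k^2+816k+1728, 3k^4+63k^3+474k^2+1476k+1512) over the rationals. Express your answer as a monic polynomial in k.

Repeated division with remainder:
  4k^5+32k^4+20k^3-80k^2+816k+1728 = ((4/3)k-52/3)(3k^4+63k^3+474k^2+1476k+1512) + (480k^3+6168k^2+24384k+27936)
  3k^4+63k^3+474k^2+1476k+1512 = ((1/160)k+163/3200)(480k^3+6168k^2+24384k+27936) + ((2967/400)k^2+(2967/50)k+8901/100)
  480k^3+6168k^2+24384k+27936 = ((64000/989)k+310400/989)((2967/400)k^2+(2967/50)k+8901/100) + (0)
Last nonzero remainder: (2967/400)k^2+(2967/50)k+8901/100. Dividing through by 2967/400 gives the monic gcd k^2+8k+12.

k^2+8k+12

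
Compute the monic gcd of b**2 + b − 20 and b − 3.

1

Apply the Euclidean algorithm:
  b**2 + b − 20 = (b + 4)(b − 3) + (−8)
  b − 3 = (−(1/8)b + 3/8)(−8) + (0)
The last nonzero remainder is the constant −8, so the polynomials are coprime and gcd = 1.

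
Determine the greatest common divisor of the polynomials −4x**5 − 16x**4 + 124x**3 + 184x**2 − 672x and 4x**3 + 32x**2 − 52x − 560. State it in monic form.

Repeated division with remainder:
  −4x**5 − 16x**4 + 124x**3 + 184x**2 − 672x = (−x**2 + 4x − 14)(4x**3 + 32x**2 − 52x − 560) + (280x**2 + 840x − 7840)
  4x**3 + 32x**2 − 52x − 560 = ((1/70)x + 1/14)(280x**2 + 840x − 7840) + (0)
Last nonzero remainder: 280x**2 + 840x − 7840. Dividing through by 280 gives the monic gcd x**2 + 3x − 28.

x**2 + 3x − 28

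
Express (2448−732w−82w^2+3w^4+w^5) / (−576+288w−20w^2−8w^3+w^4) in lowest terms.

Repeated division with remainder:
  w^5+3w^4−82w^2−732w+2448 = (w+11)(w^4−8w^3−20w^2+288w−576) + (108w^3−150w^2−3324w+8784)
  w^4−8w^3−20w^2+288w−576 = ((1/108)w−119/1944)(108w^3−150w^2−3324w+8784) + ((517/324)w^2+(517/162)w−1034/27)
  108w^3−150w^2−3324w+8784 = ((34992/517)w−118584/517)((517/324)w^2+(517/162)w−1034/27) + (0)
Last nonzero remainder: (517/324)w^2+(517/162)w−1034/27. Dividing through by 517/324 gives the monic gcd w^2+2w−24.
Cancel w^2+2w−24 from numerator and denominator to get the reduced form.

(−102+22w+w^2+w^3)/(24−10w+w^2)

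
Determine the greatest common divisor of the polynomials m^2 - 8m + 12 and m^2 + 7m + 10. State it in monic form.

By polynomial division,
  m^2 - 8m + 12 = (m^2 + 7m + 10) + (-15m + 2)
  m^2 + 7m + 10 = (-(1/15)m - 107/225)(-15m + 2) + (2464/225)
  -15m + 2 = (-(3375/2464)m + 225/1232)(2464/225) + (0)
The last nonzero remainder is the constant 2464/225, so the polynomials are coprime and gcd = 1.

1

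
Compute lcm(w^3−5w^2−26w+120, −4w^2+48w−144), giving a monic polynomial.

w^4−11w^3+4w^2+276w−720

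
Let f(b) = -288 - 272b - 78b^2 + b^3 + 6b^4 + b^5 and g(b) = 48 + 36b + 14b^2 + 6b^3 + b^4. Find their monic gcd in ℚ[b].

8 + 6b + b^2

By polynomial division,
  b^5 + 6b^4 + b^3 - 78b^2 - 272b - 288 = (b)(b^4 + 6b^3 + 14b^2 + 36b + 48) + (-13b^3 - 114b^2 - 320b - 288)
  b^4 + 6b^3 + 14b^2 + 36b + 48 = (-(1/13)b + 36/169)(-13b^3 - 114b^2 - 320b - 288) + ((2310/169)b^2 + (13860/169)b + 18480/169)
  -13b^3 - 114b^2 - 320b - 288 = (-(2197/2310)b - 1014/385)((2310/169)b^2 + (13860/169)b + 18480/169) + (0)
Last nonzero remainder: (2310/169)b^2 + (13860/169)b + 18480/169. Dividing through by 2310/169 gives the monic gcd b^2 + 6b + 8.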